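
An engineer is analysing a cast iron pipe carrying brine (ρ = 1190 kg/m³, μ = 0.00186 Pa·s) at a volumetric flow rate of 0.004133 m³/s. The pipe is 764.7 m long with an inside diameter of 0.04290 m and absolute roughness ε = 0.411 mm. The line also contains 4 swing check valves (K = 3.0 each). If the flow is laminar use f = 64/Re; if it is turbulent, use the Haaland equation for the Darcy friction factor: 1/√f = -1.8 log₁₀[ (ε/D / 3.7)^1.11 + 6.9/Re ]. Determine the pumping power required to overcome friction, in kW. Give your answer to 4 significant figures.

Cross-sectional area A = πD²/4 = π(0.0429)²/4 = 0.001445 m²; mean velocity V = Q/A = 0.004133/0.001445 = 2.859 m/s.
Reynolds number Re = ρVD/μ = 1190 · 2.859 · 0.0429 / 0.00186 = 7.848e+04.
Re > 4000 → turbulent. Relative roughness ε/D = 0.000411/0.0429 = 0.00958. Haaland: 1/√f = -1.8 log₁₀[(0.00958/3.7)^1.11 + 6.9/7.848e+04] = -1.8 log₁₀[0.00134 + 8.79e-05] = 5.119, so f = 0.03816.
Total minor-loss coefficient ΣK = 4·3 = 12.
ΔP = [f·L/D + ΣK]·(ρV²/2) = [0.03816·764.7/0.0429 + 12]·(1190·2.859²/2) = [680.3 + 12]·4865 = 3.367e+06 Pa.
Pumping power P = QΔP = 0.004133·3.367e+06 = 13918 W = 13.92 kW.

P ≈ 13.92 kW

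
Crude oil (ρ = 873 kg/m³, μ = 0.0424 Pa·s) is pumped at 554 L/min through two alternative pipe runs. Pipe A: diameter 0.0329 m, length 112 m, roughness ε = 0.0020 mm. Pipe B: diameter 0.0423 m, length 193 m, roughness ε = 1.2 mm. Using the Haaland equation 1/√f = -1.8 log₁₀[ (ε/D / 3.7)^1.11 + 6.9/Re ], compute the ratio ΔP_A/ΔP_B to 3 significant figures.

ΔP_A/ΔP_B ≈ 1.12

Pipe A: V = Q/A = 0.009233/0.0008501 = 10.86 m/s; Re = 7357; ε/D = 6.08e-05; Haaland → f = 0.03372; ΔP_A = f(L/D)(ρV²/2) = 5.91e+06 Pa.
Pipe B: V = Q/A = 0.009233/0.001405 = 6.57 m/s; Re = 5722; ε/D = 0.0284; Haaland → f = 0.06126; ΔP_B = f(L/D)(ρV²/2) = 5.267e+06 Pa.
ΔP_A/ΔP_B = 5.91e+06/5.267e+06 = 1.12.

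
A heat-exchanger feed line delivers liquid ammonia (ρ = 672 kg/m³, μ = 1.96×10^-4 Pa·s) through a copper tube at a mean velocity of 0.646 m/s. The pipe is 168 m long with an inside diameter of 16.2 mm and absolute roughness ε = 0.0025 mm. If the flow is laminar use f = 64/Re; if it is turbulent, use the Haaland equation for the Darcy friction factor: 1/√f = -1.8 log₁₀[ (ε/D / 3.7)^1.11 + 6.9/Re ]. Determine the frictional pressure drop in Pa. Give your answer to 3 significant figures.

Reynolds number Re = ρVD/μ = 672 · 0.646 · 0.0162 / 0.000196 = 3.588e+04.
Re > 4000 → turbulent. Relative roughness ε/D = 2.5e-06/0.0162 = 0.000154. Haaland: 1/√f = -1.8 log₁₀[(0.000154/3.7)^1.11 + 6.9/3.588e+04] = -1.8 log₁₀[1.38e-05 + 0.000192] = 6.635, so f = 0.02272.
Darcy-Weisbach: ΔP = f(L/D)(ρV²/2) = 0.02272·(168/0.0162)·(672·0.646²/2) = 0.02272·1.037e+04·140.2 = 3.303e+04 Pa.

ΔP ≈ 33000 Pa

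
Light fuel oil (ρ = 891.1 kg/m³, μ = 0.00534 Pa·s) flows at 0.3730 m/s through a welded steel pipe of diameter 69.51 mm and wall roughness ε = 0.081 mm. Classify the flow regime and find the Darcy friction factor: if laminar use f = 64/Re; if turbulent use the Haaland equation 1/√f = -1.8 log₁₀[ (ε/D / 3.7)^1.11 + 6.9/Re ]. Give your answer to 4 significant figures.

Re = ρVD/μ = 891.1·0.373·0.06951/0.00534 = 4327.
Re > 4000 → turbulent. ε/D = 8.1e-05/0.06951 = 0.00117; Haaland: 1/√f = -1.8 log₁₀[0.00013 + 0.00159] = 4.974, so f = 0.04042.

f ≈ 0.04042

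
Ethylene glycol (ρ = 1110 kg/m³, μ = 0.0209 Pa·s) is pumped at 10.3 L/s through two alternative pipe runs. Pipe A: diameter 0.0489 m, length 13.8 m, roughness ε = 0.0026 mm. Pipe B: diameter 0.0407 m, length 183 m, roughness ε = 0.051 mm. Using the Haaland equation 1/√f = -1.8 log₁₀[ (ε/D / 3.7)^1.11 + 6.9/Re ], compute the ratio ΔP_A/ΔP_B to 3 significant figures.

ΔP_A/ΔP_B ≈ 0.0293

Pipe A: V = Q/A = 0.0103/0.001878 = 5.484 m/s; Re = 1.424e+04; ε/D = 5.32e-05; Haaland → f = 0.02815; ΔP_A = f(L/D)(ρV²/2) = 1.326e+05 Pa.
Pipe B: V = Q/A = 0.0103/0.001301 = 7.917 m/s; Re = 1.711e+04; ε/D = 0.00125; Haaland → f = 0.02896; ΔP_B = f(L/D)(ρV²/2) = 4.53e+06 Pa.
ΔP_A/ΔP_B = 1.326e+05/4.53e+06 = 0.0293.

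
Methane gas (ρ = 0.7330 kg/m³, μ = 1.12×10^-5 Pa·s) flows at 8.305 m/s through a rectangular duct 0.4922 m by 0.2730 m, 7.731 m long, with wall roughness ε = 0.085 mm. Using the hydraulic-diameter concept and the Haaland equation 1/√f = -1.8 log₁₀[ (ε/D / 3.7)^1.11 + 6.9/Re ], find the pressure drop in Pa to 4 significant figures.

Hydraulic diameter D_h = 4A/P = 4·(0.4922·0.273)/(2·(0.4922+0.273)) = 0.5375/1.53 = 0.3512 m.
Re = ρVD_h/μ = 0.733·8.305·0.3512/1.12e-05 = 1.909e+05.
ε/D_h = 8.5e-05/0.3512 = 0.000242; Haaland gives 1/√f = -1.8 log₁₀[2.27e-05+3.61e-05] = 7.615, so f = 0.01725.
ΔP = f(L/D_h)(ρV²/2) = 0.01725·7.731/0.3512·25.28 = 9.596 Pa.

ΔP ≈ 9.596 Pa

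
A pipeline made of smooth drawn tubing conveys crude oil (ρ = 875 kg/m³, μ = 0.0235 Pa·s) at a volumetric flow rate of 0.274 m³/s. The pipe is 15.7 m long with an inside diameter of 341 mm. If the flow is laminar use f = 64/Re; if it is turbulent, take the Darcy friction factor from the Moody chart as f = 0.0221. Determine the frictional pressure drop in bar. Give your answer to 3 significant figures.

ΔP ≈ 0.0401 bar

Cross-sectional area A = πD²/4 = π(0.341)²/4 = 0.09133 m²; mean velocity V = Q/A = 0.274/0.09133 = 3 m/s.
Reynolds number Re = ρVD/μ = 875 · 3 · 0.341 / 0.0235 = 3.809e+04.
Re > 4000 → turbulent; use the Moody-chart value f = 0.0221.
Darcy-Weisbach: ΔP = f(L/D)(ρV²/2) = 0.0221·(15.7/0.341)·(875·3²/2) = 0.0221·46.04·3938 = 4007 Pa.
ΔP = 4007 Pa = 0.0401 bar.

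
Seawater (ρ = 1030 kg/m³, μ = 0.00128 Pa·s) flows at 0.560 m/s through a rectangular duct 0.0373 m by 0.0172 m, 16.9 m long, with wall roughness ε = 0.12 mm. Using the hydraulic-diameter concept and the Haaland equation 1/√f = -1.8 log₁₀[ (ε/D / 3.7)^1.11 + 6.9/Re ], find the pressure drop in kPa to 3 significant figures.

Hydraulic diameter D_h = 4A/P = 4·(0.0373·0.0172)/(2·(0.0373+0.0172)) = 0.002566/0.109 = 0.02354 m.
Re = ρVD_h/μ = 1030·0.56·0.02354/0.00128 = 1.061e+04.
ε/D_h = 0.00012/0.02354 = 0.0051; Haaland gives 1/√f = -1.8 log₁₀[0.000667+0.00065] = 5.184, so f = 0.03721.
ΔP = f(L/D_h)(ρV²/2) = 0.03721·16.9/0.02354·161.5 = 4313 Pa.
ΔP = 4.31 kPa.

ΔP ≈ 4.31 kPa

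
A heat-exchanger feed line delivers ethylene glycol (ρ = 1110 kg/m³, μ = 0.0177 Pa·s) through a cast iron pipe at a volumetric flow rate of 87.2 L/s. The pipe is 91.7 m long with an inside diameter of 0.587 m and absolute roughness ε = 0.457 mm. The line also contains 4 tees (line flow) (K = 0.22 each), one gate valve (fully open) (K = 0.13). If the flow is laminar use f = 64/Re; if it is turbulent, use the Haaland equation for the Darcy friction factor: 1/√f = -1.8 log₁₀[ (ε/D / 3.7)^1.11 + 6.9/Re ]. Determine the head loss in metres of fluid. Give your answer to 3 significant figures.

h_f ≈ 0.0306 m

Q = 87.2 L/s = 87.2/1000 = 0.0872 m³/s.
Cross-sectional area A = πD²/4 = π(0.587)²/4 = 0.2706 m²; mean velocity V = Q/A = 0.0872/0.2706 = 0.3222 m/s.
Reynolds number Re = ρVD/μ = 1110 · 0.3222 · 0.587 / 0.0177 = 1.186e+04.
Re > 4000 → turbulent. Relative roughness ε/D = 0.000457/0.587 = 0.000779. Haaland: 1/√f = -1.8 log₁₀[(0.000779/3.7)^1.11 + 6.9/1.186e+04] = -1.8 log₁₀[8.29e-05 + 0.000582] = 5.719, so f = 0.03057.
Total minor-loss coefficient ΣK = 4·0.22 + 1·0.13 = 1.01.
ΔP = [f·L/D + ΣK]·(ρV²/2) = [0.03057·91.7/0.587 + 1.01]·(1110·0.3222²/2) = [4.776 + 1.01]·57.62 = 333.4 Pa.
Head loss h_f = ΔP/(ρg) = 333.4/(1110·9.81) = 0.0306 m.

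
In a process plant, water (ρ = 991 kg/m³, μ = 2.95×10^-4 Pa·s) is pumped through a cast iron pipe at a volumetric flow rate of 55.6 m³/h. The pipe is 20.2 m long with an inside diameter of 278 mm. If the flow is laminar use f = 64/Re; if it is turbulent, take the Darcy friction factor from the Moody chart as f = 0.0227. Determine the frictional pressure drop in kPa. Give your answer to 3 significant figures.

Q = 55.6 m³/h = 55.6/3600 = 0.01544 m³/s.
Cross-sectional area A = πD²/4 = π(0.278)²/4 = 0.0607 m²; mean velocity V = Q/A = 0.01544/0.0607 = 0.2544 m/s.
Reynolds number Re = ρVD/μ = 991 · 0.2544 · 0.278 / 0.000295 = 2.376e+05.
Re > 4000 → turbulent; use the Moody-chart value f = 0.0227.
Darcy-Weisbach: ΔP = f(L/D)(ρV²/2) = 0.0227·(20.2/0.278)·(991·0.2544²/2) = 0.0227·72.66·32.08 = 52.91 Pa.
ΔP = 52.91 Pa = 0.0529 kPa.

ΔP ≈ 0.0529 kPa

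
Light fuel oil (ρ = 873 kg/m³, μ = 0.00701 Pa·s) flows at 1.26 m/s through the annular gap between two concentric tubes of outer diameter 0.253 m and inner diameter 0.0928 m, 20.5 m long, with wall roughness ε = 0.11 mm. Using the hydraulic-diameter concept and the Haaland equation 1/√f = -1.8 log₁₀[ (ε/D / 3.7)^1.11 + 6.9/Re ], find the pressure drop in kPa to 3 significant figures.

Hydraulic diameter D_h = 4A/P = D_o - D_i = 0.253 - 0.0928 = 0.1602 m.
Re = ρVD_h/μ = 873·1.26·0.1602/0.00701 = 2.514e+04.
ε/D_h = 0.00011/0.1602 = 0.000687; Haaland gives 1/√f = -1.8 log₁₀[7.21e-05+0.000274] = 6.228, so f = 0.02578.
ΔP = f(L/D_h)(ρV²/2) = 0.02578·20.5/0.1602·693 = 2286 Pa.
ΔP = 2.29 kPa.

ΔP ≈ 2.29 kPa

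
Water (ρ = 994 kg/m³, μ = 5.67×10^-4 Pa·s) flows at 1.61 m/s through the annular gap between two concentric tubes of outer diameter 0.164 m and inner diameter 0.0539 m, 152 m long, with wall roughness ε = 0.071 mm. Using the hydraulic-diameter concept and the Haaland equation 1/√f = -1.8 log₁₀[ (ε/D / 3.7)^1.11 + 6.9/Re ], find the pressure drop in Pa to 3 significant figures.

ΔP ≈ 33500 Pa

Hydraulic diameter D_h = 4A/P = D_o - D_i = 0.164 - 0.0539 = 0.1101 m.
Re = ρVD_h/μ = 994·1.61·0.1101/0.000567 = 3.108e+05.
ε/D_h = 7.1e-05/0.1101 = 0.000645; Haaland gives 1/√f = -1.8 log₁₀[6.73e-05+2.22e-05] = 7.287, so f = 0.01883.
ΔP = f(L/D_h)(ρV²/2) = 0.01883·152/0.1101·1288 = 3.349e+04 Pa.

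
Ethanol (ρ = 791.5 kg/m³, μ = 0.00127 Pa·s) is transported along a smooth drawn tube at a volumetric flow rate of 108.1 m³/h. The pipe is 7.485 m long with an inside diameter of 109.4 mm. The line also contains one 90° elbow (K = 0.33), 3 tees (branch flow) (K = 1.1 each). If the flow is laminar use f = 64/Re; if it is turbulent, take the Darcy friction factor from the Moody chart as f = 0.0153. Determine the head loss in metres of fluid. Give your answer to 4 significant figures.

Q = 108.1 m³/h = 108.1/3600 = 0.03003 m³/s.
Cross-sectional area A = πD²/4 = π(0.1094)²/4 = 0.0094 m²; mean velocity V = Q/A = 0.03003/0.0094 = 3.194 m/s.
Reynolds number Re = ρVD/μ = 791.5 · 3.194 · 0.1094 / 0.00127 = 2.178e+05.
Re > 4000 → turbulent; use the Moody-chart value f = 0.0153.
Total minor-loss coefficient ΣK = 1·0.33 + 3·1.1 = 3.63.
ΔP = [f·L/D + ΣK]·(ρV²/2) = [0.0153·7.485/0.1094 + 3.63]·(791.5·3.194²/2) = [1.047 + 3.63]·4038 = 1.889e+04 Pa.
Head loss h_f = ΔP/(ρg) = 1.889e+04/(791.5·9.81) = 2.432 m.

h_f ≈ 2.432 m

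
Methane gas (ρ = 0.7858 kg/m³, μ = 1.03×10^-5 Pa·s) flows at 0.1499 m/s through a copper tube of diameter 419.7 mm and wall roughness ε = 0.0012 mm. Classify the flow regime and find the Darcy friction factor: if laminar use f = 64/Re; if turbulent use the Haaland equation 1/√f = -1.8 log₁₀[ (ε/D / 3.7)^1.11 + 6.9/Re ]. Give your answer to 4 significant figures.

f ≈ 0.03820

Re = ρVD/μ = 0.7858·0.1499·0.4197/1.03e-05 = 4800.
Re > 4000 → turbulent. ε/D = 1.2e-06/0.4197 = 2.86e-06; Haaland: 1/√f = -1.8 log₁₀[1.64e-07 + 0.00144] = 5.116, so f = 0.0382.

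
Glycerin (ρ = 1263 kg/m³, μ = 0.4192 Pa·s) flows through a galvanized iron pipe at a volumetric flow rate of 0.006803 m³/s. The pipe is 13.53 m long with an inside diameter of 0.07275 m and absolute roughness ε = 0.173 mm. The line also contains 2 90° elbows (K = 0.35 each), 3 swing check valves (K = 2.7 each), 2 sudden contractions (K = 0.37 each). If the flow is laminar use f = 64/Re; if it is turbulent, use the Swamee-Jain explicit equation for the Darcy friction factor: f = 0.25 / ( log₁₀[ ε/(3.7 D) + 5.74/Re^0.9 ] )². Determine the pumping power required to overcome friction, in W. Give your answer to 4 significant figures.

P ≈ 491.6 W

Cross-sectional area A = πD²/4 = π(0.07275)²/4 = 0.004157 m²; mean velocity V = Q/A = 0.006803/0.004157 = 1.637 m/s.
Reynolds number Re = ρVD/μ = 1263 · 1.637 · 0.07275 / 0.419 = 358.7.
Re < 2300 → laminar flow, so f = 64/Re = 64/358.7 = 0.1784 (the turbulent correlation is not needed).
Total minor-loss coefficient ΣK = 2·0.35 + 3·2.7 + 2·0.37 = 9.54.
ΔP = [f·L/D + ΣK]·(ρV²/2) = [0.1784·13.53/0.07275 + 9.54]·(1263·1.637²/2) = [33.18 + 9.54]·1691 = 7.226e+04 Pa.
Pumping power P = QΔP = 0.006803·7.226e+04 = 491.59 W = 491.6 W.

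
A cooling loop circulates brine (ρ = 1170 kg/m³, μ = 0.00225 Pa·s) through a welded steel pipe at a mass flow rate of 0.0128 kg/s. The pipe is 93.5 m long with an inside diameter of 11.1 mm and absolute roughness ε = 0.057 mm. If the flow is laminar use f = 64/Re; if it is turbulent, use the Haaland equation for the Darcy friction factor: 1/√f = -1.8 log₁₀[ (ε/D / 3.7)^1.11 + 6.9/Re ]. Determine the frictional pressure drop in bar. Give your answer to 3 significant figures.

ΔP ≈ 0.0618 bar

A = πD²/4 = π(0.0111)²/4 = 9.677e-05 m²; mean velocity V = ṁ/(ρA) = 0.0128/(1170 · 9.677e-05) = 0.1131 m/s.
Reynolds number Re = ρVD/μ = 1170 · 0.1131 · 0.0111 / 0.00225 = 652.6.
Re < 2300 → laminar flow, so f = 64/Re = 64/652.6 = 0.09808 (the turbulent correlation is not needed).
Darcy-Weisbach: ΔP = f(L/D)(ρV²/2) = 0.09808·(93.5/0.0111)·(1170·0.1131²/2) = 0.09808·8423·7.477 = 6177 Pa.
ΔP = 6177 Pa = 0.0618 bar.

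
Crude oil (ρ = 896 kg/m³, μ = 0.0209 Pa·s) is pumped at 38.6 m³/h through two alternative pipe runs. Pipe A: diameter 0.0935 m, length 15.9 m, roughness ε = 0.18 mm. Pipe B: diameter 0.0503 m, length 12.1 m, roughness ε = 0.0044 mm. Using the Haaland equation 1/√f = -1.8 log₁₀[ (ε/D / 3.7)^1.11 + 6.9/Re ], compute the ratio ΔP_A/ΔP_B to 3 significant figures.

ΔP_A/ΔP_B ≈ 0.0743

Pipe A: V = Q/A = 0.01072/0.006866 = 1.562 m/s; Re = 6260; ε/D = 0.00193; Haaland → f = 0.0373; ΔP_A = f(L/D)(ρV²/2) = 6930 Pa.
Pipe B: V = Q/A = 0.01072/0.001987 = 5.396 m/s; Re = 1.164e+04; ε/D = 8.75e-05; Haaland → f = 0.02974; ΔP_B = f(L/D)(ρV²/2) = 9.331e+04 Pa.
ΔP_A/ΔP_B = 6930/9.331e+04 = 0.0743.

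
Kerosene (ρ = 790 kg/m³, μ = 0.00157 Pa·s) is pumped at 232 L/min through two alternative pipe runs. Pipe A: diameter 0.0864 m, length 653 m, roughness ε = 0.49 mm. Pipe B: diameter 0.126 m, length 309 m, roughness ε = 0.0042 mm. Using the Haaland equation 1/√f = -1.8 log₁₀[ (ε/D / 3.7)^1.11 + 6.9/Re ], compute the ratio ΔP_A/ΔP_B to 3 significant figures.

Pipe A: V = Q/A = 0.003867/0.005863 = 0.6595 m/s; Re = 2.867e+04; ε/D = 0.00567; Haaland → f = 0.03421; ΔP_A = f(L/D)(ρV²/2) = 4.443e+04 Pa.
Pipe B: V = Q/A = 0.003867/0.01247 = 0.3101 m/s; Re = 1.966e+04; ε/D = 3.33e-05; Haaland → f = 0.02591; ΔP_B = f(L/D)(ρV²/2) = 2413 Pa.
ΔP_A/ΔP_B = 4.443e+04/2413 = 18.4.

ΔP_A/ΔP_B ≈ 18.4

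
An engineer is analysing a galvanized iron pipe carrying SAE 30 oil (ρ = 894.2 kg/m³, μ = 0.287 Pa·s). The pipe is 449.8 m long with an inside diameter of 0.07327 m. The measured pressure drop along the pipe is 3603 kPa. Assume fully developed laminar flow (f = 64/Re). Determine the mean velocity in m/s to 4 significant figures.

V ≈ 4.682 m/s

For laminar flow, f = 64/Re with Re = ρVD/μ, so Darcy-Weisbach reduces to ΔP = 32μLV/D². Solving for V: V = ΔP·D²/(32μL) = 3.603e+06·(0.07327)²/(32·0.287·449.8) = 4.682 m/s.
Check: Re = ρVD/μ = 894.2·4.682·0.07327/0.287 = 1069 < 2300, so the laminar assumption holds.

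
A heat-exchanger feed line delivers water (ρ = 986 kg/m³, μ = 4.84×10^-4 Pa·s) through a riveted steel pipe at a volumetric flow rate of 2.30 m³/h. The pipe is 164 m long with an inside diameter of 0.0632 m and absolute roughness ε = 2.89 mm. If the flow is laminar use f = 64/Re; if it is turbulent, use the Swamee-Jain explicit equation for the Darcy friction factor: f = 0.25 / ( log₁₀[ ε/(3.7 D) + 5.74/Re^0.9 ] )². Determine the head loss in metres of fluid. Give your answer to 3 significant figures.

Q = 2.30 m³/h = 2.30/3600 = 0.0006389 m³/s.
Cross-sectional area A = πD²/4 = π(0.0632)²/4 = 0.003137 m²; mean velocity V = Q/A = 0.0006389/0.003137 = 0.2037 m/s.
Reynolds number Re = ρVD/μ = 986 · 0.2037 · 0.0632 / 0.000484 = 2.622e+04.
Re > 4000 → turbulent. Relative roughness ε/D = 0.00289/0.0632 = 0.0457. Swamee-Jain: f = 0.25/(log₁₀[0.0457/3.7 + 5.74/2.622e+04^0.9])² = 0.25/(log₁₀[0.0124 + 0.000606])² = 0.25/(-1.887)² = 0.07019.
Darcy-Weisbach: ΔP = f(L/D)(ρV²/2) = 0.07019·(164/0.0632)·(986·0.2037²/2) = 0.07019·2595·20.45 = 3724 Pa.
Head loss h_f = ΔP/(ρg) = 3724/(986·9.81) = 0.385 m.

h_f ≈ 0.385 m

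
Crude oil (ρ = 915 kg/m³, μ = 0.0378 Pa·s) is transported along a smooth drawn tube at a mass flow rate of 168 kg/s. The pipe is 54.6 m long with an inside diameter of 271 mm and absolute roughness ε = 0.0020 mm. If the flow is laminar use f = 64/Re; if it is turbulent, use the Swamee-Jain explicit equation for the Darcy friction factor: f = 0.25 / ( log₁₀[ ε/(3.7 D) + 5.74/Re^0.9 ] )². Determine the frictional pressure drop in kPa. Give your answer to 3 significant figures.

ΔP ≈ 23.9 kPa

A = πD²/4 = π(0.271)²/4 = 0.05768 m²; mean velocity V = ṁ/(ρA) = 168/(915 · 0.05768) = 3.183 m/s.
Reynolds number Re = ρVD/μ = 915 · 3.183 · 0.271 / 0.0378 = 2.088e+04.
Re > 4000 → turbulent. Relative roughness ε/D = 2e-06/0.271 = 7.38e-06. Swamee-Jain: f = 0.25/(log₁₀[7.38e-06/3.7 + 5.74/2.088e+04^0.9])² = 0.25/(log₁₀[1.99e-06 + 0.000743])² = 0.25/(-3.128)² = 0.02556.
Darcy-Weisbach: ΔP = f(L/D)(ρV²/2) = 0.02556·(54.6/0.271)·(915·3.183²/2) = 0.02556·201.5·4636 = 2.387e+04 Pa.
ΔP = 2.387e+04 Pa = 23.9 kPa.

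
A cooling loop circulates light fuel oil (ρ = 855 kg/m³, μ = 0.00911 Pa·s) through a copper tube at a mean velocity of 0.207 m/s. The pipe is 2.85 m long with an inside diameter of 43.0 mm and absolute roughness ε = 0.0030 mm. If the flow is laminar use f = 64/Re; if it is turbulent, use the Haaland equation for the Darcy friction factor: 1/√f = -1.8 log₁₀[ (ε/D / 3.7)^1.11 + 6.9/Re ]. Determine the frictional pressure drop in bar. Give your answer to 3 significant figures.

Reynolds number Re = ρVD/μ = 855 · 0.207 · 0.043 / 0.00911 = 835.4.
Re < 2300 → laminar flow, so f = 64/Re = 64/835.4 = 0.07661 (the turbulent correlation is not needed).
Darcy-Weisbach: ΔP = f(L/D)(ρV²/2) = 0.07661·(2.85/0.043)·(855·0.207²/2) = 0.07661·66.28·18.32 = 93.01 Pa.
ΔP = 93.01 Pa = 9.30×10^-4 bar.

ΔP ≈ 9.30×10^-4 bar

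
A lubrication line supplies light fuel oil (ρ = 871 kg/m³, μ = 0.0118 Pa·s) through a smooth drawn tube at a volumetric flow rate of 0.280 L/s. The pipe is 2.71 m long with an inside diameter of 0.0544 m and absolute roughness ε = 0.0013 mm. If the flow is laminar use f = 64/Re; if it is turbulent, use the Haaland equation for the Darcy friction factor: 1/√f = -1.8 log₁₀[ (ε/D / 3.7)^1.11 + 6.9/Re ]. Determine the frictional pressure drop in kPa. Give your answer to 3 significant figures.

Q = 0.280 L/s = 0.280/1000 = 0.00028 m³/s.
Cross-sectional area A = πD²/4 = π(0.0544)²/4 = 0.002324 m²; mean velocity V = Q/A = 0.00028/0.002324 = 0.1205 m/s.
Reynolds number Re = ρVD/μ = 871 · 0.1205 · 0.0544 / 0.0118 = 483.7.
Re < 2300 → laminar flow, so f = 64/Re = 64/483.7 = 0.1323 (the turbulent correlation is not needed).
Darcy-Weisbach: ΔP = f(L/D)(ρV²/2) = 0.1323·(2.71/0.0544)·(871·0.1205²/2) = 0.1323·49.82·6.32 = 41.66 Pa.
ΔP = 41.66 Pa = 0.0417 kPa.

ΔP ≈ 0.0417 kPa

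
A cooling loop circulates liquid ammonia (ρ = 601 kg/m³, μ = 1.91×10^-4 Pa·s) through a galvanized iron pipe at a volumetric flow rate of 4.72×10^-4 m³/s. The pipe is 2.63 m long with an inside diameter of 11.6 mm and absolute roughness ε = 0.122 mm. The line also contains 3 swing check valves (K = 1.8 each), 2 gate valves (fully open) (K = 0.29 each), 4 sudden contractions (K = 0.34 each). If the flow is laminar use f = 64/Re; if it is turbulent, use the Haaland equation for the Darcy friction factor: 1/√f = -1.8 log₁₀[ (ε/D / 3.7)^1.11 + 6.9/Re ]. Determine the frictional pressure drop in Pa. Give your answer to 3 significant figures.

ΔP ≈ 97000 Pa

Cross-sectional area A = πD²/4 = π(0.0116)²/4 = 0.0001057 m²; mean velocity V = Q/A = 0.000472/0.0001057 = 4.466 m/s.
Reynolds number Re = ρVD/μ = 601 · 4.466 · 0.0116 / 0.000191 = 1.63e+05.
Re > 4000 → turbulent. Relative roughness ε/D = 0.000122/0.0116 = 0.0105. Haaland: 1/√f = -1.8 log₁₀[(0.0105/3.7)^1.11 + 6.9/1.63e+05] = -1.8 log₁₀[0.00149 + 4.23e-05] = 5.066, so f = 0.03897.
Total minor-loss coefficient ΣK = 3·1.8 + 2·0.29 + 4·0.34 = 7.34.
ΔP = [f·L/D + ΣK]·(ρV²/2) = [0.03897·2.63/0.0116 + 7.34]·(601·4.466²/2) = [8.835 + 7.34]·5994 = 9.696e+04 Pa.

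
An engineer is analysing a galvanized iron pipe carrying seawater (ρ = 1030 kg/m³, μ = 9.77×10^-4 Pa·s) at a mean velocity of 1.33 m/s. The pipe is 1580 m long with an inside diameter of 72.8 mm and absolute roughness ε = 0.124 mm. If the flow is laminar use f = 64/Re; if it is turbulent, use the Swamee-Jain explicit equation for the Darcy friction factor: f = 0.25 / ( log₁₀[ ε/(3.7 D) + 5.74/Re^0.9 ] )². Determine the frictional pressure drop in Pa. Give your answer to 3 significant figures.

Reynolds number Re = ρVD/μ = 1030 · 1.33 · 0.0728 / 0.000977 = 1.021e+05.
Re > 4000 → turbulent. Relative roughness ε/D = 0.000124/0.0728 = 0.0017. Swamee-Jain: f = 0.25/(log₁₀[0.0017/3.7 + 5.74/1.021e+05^0.9])² = 0.25/(log₁₀[0.00046 + 0.000178])² = 0.25/(-3.195)² = 0.02449.
Darcy-Weisbach: ΔP = f(L/D)(ρV²/2) = 0.02449·(1580/0.0728)·(1030·1.33²/2) = 0.02449·2.17e+04·911 = 4.843e+05 Pa.

ΔP ≈ 484000 Pa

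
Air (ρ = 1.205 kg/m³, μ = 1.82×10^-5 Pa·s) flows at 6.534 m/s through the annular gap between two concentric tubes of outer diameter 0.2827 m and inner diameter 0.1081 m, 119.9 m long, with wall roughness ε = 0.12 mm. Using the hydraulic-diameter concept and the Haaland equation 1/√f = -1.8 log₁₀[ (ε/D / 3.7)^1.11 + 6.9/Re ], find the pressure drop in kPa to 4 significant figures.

ΔP ≈ 0.3803 kPa

Hydraulic diameter D_h = 4A/P = D_o - D_i = 0.2827 - 0.1081 = 0.1746 m.
Re = ρVD_h/μ = 1.205·6.534·0.1746/1.82e-05 = 7.553e+04.
ε/D_h = 0.00012/0.1746 = 0.000687; Haaland gives 1/√f = -1.8 log₁₀[7.22e-05+9.14e-05] = 6.815, so f = 0.02153.
ΔP = f(L/D_h)(ρV²/2) = 0.02153·119.9/0.1746·25.72 = 380.3 Pa.
ΔP = 0.3803 kPa.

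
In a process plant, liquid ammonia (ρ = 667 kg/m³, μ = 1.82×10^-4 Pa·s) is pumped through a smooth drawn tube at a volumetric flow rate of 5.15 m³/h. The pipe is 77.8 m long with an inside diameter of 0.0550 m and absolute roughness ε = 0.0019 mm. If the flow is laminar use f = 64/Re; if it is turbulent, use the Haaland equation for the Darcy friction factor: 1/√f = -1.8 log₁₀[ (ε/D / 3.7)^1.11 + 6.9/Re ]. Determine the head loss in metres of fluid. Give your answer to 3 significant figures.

Q = 5.15 m³/h = 5.15/3600 = 0.001431 m³/s.
Cross-sectional area A = πD²/4 = π(0.055)²/4 = 0.002376 m²; mean velocity V = Q/A = 0.001431/0.002376 = 0.6021 m/s.
Reynolds number Re = ρVD/μ = 667 · 0.6021 · 0.055 / 0.000182 = 1.214e+05.
Re > 4000 → turbulent. Relative roughness ε/D = 1.9e-06/0.055 = 3.45e-05. Haaland: 1/√f = -1.8 log₁₀[(3.45e-05/3.7)^1.11 + 6.9/1.214e+05] = -1.8 log₁₀[2.61e-06 + 5.69e-05] = 7.606, so f = 0.01728.
Darcy-Weisbach: ΔP = f(L/D)(ρV²/2) = 0.01728·(77.8/0.055)·(667·0.6021²/2) = 0.01728·1415·120.9 = 2956 Pa.
Head loss h_f = ΔP/(ρg) = 2956/(667·9.81) = 0.452 m.

h_f ≈ 0.452 m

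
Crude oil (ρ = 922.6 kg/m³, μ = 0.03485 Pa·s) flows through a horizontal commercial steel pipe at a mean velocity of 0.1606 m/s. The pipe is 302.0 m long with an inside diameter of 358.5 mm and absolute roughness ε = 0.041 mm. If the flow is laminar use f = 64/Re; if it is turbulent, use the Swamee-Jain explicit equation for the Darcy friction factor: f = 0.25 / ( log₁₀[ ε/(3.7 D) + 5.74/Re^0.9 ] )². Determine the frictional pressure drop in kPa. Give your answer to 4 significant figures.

Reynolds number Re = ρVD/μ = 922.6 · 0.1606 · 0.3585 / 0.0348 = 1524.
Re < 2300 → laminar flow, so f = 64/Re = 64/1524 = 0.04199 (the turbulent correlation is not needed).
Darcy-Weisbach: ΔP = f(L/D)(ρV²/2) = 0.04199·(302/0.3585)·(922.6·0.1606²/2) = 0.04199·842.4·11.9 = 420.8 Pa.
ΔP = 420.8 Pa = 0.4208 kPa.

ΔP ≈ 0.4208 kPa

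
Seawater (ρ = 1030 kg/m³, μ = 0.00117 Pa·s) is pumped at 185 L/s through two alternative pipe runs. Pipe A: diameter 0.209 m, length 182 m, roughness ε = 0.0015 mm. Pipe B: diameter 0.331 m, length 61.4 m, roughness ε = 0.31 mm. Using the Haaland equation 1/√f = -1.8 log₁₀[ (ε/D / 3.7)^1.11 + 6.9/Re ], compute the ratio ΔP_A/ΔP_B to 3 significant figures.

ΔP_A/ΔP_B ≈ 17.5

Pipe A: V = Q/A = 0.185/0.03431 = 5.392 m/s; Re = 9.922e+05; ε/D = 7.18e-06; Haaland → f = 0.01173; ΔP_A = f(L/D)(ρV²/2) = 1.529e+05 Pa.
Pipe B: V = Q/A = 0.185/0.08605 = 2.15 m/s; Re = 6.265e+05; ε/D = 0.000937; Haaland → f = 0.0198; ΔP_B = f(L/D)(ρV²/2) = 8745 Pa.
ΔP_A/ΔP_B = 1.529e+05/8745 = 17.5.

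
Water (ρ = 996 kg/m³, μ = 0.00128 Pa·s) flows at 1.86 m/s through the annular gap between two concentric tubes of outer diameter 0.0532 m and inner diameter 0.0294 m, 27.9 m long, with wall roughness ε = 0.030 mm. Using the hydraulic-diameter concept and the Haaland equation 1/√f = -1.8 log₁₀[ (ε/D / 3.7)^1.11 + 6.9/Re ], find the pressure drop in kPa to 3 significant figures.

ΔP ≈ 51.9 kPa

Hydraulic diameter D_h = 4A/P = D_o - D_i = 0.0532 - 0.0294 = 0.0238 m.
Re = ρVD_h/μ = 996·1.86·0.0238/0.00128 = 3.445e+04.
ε/D_h = 3e-05/0.0238 = 0.00126; Haaland gives 1/√f = -1.8 log₁₀[0.000142+0.0002] = 6.239, so f = 0.02569.
ΔP = f(L/D_h)(ρV²/2) = 0.02569·27.9/0.0238·1723 = 5.189e+04 Pa.
ΔP = 51.9 kPa.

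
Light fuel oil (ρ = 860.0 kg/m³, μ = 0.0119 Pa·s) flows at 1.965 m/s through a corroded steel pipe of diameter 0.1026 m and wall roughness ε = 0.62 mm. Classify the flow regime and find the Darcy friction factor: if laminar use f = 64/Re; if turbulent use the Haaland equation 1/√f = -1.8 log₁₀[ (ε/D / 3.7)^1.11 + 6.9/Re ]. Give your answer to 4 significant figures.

f ≈ 0.03688

Re = ρVD/μ = 860·1.965·0.1026/0.0119 = 1.457e+04.
Re > 4000 → turbulent. ε/D = 0.00062/0.1026 = 0.00604; Haaland: 1/√f = -1.8 log₁₀[0.000806 + 0.000474] = 5.207, so f = 0.03688.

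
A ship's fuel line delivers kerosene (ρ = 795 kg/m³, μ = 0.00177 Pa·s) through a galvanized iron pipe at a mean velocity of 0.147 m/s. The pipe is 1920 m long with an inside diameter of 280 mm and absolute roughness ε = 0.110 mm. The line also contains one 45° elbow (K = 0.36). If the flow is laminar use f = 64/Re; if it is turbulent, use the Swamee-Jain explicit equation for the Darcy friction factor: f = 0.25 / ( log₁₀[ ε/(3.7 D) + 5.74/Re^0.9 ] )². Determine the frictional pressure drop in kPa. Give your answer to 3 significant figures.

Reynolds number Re = ρVD/μ = 795 · 0.147 · 0.28 / 0.00177 = 1.849e+04.
Re > 4000 → turbulent. Relative roughness ε/D = 0.00011/0.28 = 0.000393. Swamee-Jain: f = 0.25/(log₁₀[0.000393/3.7 + 5.74/1.849e+04^0.9])² = 0.25/(log₁₀[0.000106 + 0.000829])² = 0.25/(-3.029)² = 0.02725.
Total minor-loss coefficient ΣK = 1·0.36 = 0.36.
ΔP = [f·L/D + ΣK]·(ρV²/2) = [0.02725·1920/0.28 + 0.36]·(795·0.147²/2) = [186.9 + 0.36]·8.59 = 1608 Pa.
ΔP = 1608 Pa = 1.61 kPa.

ΔP ≈ 1.61 kPa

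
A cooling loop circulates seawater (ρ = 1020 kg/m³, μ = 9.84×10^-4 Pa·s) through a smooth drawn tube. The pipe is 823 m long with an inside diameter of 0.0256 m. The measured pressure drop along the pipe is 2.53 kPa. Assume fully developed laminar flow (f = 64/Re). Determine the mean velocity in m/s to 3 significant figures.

For laminar flow, f = 64/Re with Re = ρVD/μ, so Darcy-Weisbach reduces to ΔP = 32μLV/D². Solving for V: V = ΔP·D²/(32μL) = 2530·(0.0256)²/(32·0.000984·823) = 0.06398 m/s.
Check: Re = ρVD/μ = 1020·0.06398·0.0256/0.000984 = 1698 < 2300, so the laminar assumption holds.

V ≈ 0.0640 m/s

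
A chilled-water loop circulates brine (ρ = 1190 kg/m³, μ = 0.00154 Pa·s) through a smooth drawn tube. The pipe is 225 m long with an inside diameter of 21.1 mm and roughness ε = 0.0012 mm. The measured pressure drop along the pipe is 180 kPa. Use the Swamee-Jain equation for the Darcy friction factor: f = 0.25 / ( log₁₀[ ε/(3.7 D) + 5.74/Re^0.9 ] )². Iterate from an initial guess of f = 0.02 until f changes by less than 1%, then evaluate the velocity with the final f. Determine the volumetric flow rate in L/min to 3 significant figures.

Q ≈ 21.4 L/min

Rearranging Darcy-Weisbach: V = √(2·ΔP·D/(f·L·ρ)). With ε/D = 1.2e-06/0.0211 = 5.69e-05, iterate starting from f = 0.02:
  f = 0.02 → V = √(2·1.8e+05·0.0211/(0.02·225·1190)) = 1.191 m/s; Re = ρVD/μ = 1.942e+04; f → 0.02615
  f = 0.02615 → V = 1.042 m/s; Re = 1.698e+04; f → 0.02704
  f = 0.02704 → V = 1.024 m/s; Re = 1.67e+04; f → 0.02715
Converged (Δf/f < 1%). With the final f = 0.02715: V = √(2·1.8e+05·0.0211/(0.02715·225·1190)) = 1.022 m/s.
Q = V·A = 1.022·(π/4·0.0211²) = 0.0003574 m³/s = 21.4 L/min.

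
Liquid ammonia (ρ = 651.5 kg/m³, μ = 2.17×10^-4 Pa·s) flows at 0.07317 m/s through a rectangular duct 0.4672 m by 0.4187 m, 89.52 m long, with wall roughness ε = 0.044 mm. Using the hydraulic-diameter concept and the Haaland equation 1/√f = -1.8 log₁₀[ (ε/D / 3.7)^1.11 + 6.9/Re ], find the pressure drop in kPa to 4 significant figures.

Hydraulic diameter D_h = 4A/P = 4·(0.4672·0.4187)/(2·(0.4672+0.4187)) = 0.7825/1.772 = 0.4416 m.
Re = ρVD_h/μ = 651.5·0.07317·0.4416/0.000217 = 9.701e+04.
ε/D_h = 4.4e-05/0.4416 = 9.96e-05; Haaland gives 1/√f = -1.8 log₁₀[8.46e-06+7.11e-05] = 7.378, so f = 0.01837.
ΔP = f(L/D_h)(ρV²/2) = 0.01837·89.52/0.4416·1.744 = 6.494 Pa.
ΔP = 0.006494 kPa.

ΔP ≈ 0.006494 kPa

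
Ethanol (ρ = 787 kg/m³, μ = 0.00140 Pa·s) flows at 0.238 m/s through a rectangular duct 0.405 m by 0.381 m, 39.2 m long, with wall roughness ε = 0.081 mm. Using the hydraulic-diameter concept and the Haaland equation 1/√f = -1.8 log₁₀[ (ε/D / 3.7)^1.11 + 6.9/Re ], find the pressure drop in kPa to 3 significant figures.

Hydraulic diameter D_h = 4A/P = 4·(0.405·0.381)/(2·(0.405+0.381)) = 0.6172/1.572 = 0.3926 m.
Re = ρVD_h/μ = 787·0.238·0.3926/0.0014 = 5.253e+04.
ε/D_h = 8.1e-05/0.3926 = 0.000206; Haaland gives 1/√f = -1.8 log₁₀[1.9e-05+0.000131] = 6.881, so f = 0.02112.
ΔP = f(L/D_h)(ρV²/2) = 0.02112·39.2/0.3926·22.29 = 47 Pa.
ΔP = 0.0470 kPa.

ΔP ≈ 0.0470 kPa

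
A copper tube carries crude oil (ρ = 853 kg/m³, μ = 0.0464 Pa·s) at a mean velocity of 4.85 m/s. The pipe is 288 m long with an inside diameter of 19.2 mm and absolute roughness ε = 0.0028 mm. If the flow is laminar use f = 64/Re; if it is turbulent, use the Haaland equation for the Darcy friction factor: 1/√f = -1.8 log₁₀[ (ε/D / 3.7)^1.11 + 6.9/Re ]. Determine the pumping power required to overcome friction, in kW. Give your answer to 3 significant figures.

Reynolds number Re = ρVD/μ = 853 · 4.85 · 0.0192 / 0.0464 = 1712.
Re < 2300 → laminar flow, so f = 64/Re = 64/1712 = 0.03739 (the turbulent correlation is not needed).
Darcy-Weisbach: ΔP = f(L/D)(ρV²/2) = 0.03739·(288/0.0192)·(853·4.85²/2) = 0.03739·1.5e+04·1.003e+04 = 5.626e+06 Pa.
Q = V·A = 4.85·0.0002895 = 0.001404 m³/s.
Pumping power P = QΔP = 0.001404·5.626e+06 = 7900 W = 7.90 kW.

P ≈ 7.90 kW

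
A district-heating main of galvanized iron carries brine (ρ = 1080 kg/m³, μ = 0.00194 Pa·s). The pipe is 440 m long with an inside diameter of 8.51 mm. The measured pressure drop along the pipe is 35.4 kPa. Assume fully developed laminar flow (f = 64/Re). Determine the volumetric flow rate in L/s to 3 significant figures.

For laminar flow, f = 64/Re with Re = ρVD/μ, so Darcy-Weisbach reduces to ΔP = 32μLV/D². Solving for V: V = ΔP·D²/(32μL) = 3.54e+04·(0.00851)²/(32·0.00194·440) = 0.09386 m/s.
Check: Re = ρVD/μ = 1080·0.09386·0.00851/0.00194 = 444.6 < 2300, so the laminar assumption holds.
Q = V·A = 0.09386·(π/4·0.00851²) = 5.338e-06 m³/s = 0.00534 L/s.

Q ≈ 0.00534 L/s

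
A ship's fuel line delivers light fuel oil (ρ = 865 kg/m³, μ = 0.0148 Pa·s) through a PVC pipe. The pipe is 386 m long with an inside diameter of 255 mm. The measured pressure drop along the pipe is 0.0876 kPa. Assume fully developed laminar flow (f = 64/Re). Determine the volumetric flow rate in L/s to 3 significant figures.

For laminar flow, f = 64/Re with Re = ρVD/μ, so Darcy-Weisbach reduces to ΔP = 32μLV/D². Solving for V: V = ΔP·D²/(32μL) = 87.6·(0.255)²/(32·0.0148·386) = 0.03116 m/s.
Check: Re = ρVD/μ = 865·0.03116·0.255/0.0148 = 464.4 < 2300, so the laminar assumption holds.
Q = V·A = 0.03116·(π/4·0.255²) = 0.001591 m³/s = 1.59 L/s.

Q ≈ 1.59 L/s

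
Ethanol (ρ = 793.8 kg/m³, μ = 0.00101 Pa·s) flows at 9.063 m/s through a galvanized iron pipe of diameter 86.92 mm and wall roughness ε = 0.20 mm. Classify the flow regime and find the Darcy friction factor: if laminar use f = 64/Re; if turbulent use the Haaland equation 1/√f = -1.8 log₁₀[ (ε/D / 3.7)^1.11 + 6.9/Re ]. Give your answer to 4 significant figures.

f ≈ 0.02460

Re = ρVD/μ = 793.8·9.063·0.08692/0.00101 = 6.191e+05.
Re > 4000 → turbulent. ε/D = 0.0002/0.08692 = 0.0023; Haaland: 1/√f = -1.8 log₁₀[0.000276 + 1.11e-05] = 6.375, so f = 0.0246.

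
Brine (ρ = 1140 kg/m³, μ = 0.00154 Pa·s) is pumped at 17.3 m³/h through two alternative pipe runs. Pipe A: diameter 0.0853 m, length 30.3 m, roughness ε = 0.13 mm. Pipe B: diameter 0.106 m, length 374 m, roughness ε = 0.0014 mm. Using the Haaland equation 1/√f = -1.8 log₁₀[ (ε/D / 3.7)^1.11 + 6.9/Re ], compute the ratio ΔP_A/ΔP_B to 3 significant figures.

Pipe A: V = Q/A = 0.004806/0.005715 = 0.8409 m/s; Re = 5.31e+04; ε/D = 0.00152; Haaland → f = 0.02496; ΔP_A = f(L/D)(ρV²/2) = 3574 Pa.
Pipe B: V = Q/A = 0.004806/0.008825 = 0.5446 m/s; Re = 4.273e+04; ε/D = 1.32e-05; Haaland → f = 0.02149; ΔP_B = f(L/D)(ρV²/2) = 1.282e+04 Pa.
ΔP_A/ΔP_B = 3574/1.282e+04 = 0.279.

ΔP_A/ΔP_B ≈ 0.279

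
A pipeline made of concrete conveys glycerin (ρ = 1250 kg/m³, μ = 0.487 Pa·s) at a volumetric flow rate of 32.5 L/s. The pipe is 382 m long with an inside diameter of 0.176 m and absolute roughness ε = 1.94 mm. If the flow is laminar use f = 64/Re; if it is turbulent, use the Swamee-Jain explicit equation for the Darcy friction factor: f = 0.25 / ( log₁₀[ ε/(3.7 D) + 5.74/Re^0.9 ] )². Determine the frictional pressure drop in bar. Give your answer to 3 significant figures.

Q = 32.5 L/s = 32.5/1000 = 0.0325 m³/s.
Cross-sectional area A = πD²/4 = π(0.176)²/4 = 0.02433 m²; mean velocity V = Q/A = 0.0325/0.02433 = 1.336 m/s.
Reynolds number Re = ρVD/μ = 1250 · 1.336 · 0.176 / 0.487 = 603.5.
Re < 2300 → laminar flow, so f = 64/Re = 64/603.5 = 0.1061 (the turbulent correlation is not needed).
Darcy-Weisbach: ΔP = f(L/D)(ρV²/2) = 0.1061·(382/0.176)·(1250·1.336²/2) = 0.1061·2170·1115 = 2.567e+05 Pa.
ΔP = 2.567e+05 Pa = 2.57 bar.

ΔP ≈ 2.57 bar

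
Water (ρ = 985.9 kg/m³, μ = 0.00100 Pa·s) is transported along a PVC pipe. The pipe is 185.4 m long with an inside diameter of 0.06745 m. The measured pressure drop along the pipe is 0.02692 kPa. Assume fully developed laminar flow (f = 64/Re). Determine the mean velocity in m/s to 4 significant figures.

V ≈ 0.02064 m/s

For laminar flow, f = 64/Re with Re = ρVD/μ, so Darcy-Weisbach reduces to ΔP = 32μLV/D². Solving for V: V = ΔP·D²/(32μL) = 26.92·(0.06745)²/(32·0.001·185.4) = 0.02064 m/s.
Check: Re = ρVD/μ = 985.9·0.02064·0.06745/0.001 = 1373 < 2300, so the laminar assumption holds.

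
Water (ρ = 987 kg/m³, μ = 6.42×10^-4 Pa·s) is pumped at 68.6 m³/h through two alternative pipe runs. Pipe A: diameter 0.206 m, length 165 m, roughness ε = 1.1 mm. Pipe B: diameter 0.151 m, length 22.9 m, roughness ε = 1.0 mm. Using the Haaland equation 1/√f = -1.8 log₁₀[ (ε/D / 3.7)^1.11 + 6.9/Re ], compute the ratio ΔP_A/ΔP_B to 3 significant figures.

ΔP_A/ΔP_B ≈ 1.43

Pipe A: V = Q/A = 0.01906/0.03333 = 0.5717 m/s; Re = 1.811e+05; ε/D = 0.00534; Haaland → f = 0.0315; ΔP_A = f(L/D)(ρV²/2) = 4070 Pa.
Pipe B: V = Q/A = 0.01906/0.01791 = 1.064 m/s; Re = 2.47e+05; ε/D = 0.00662; Haaland → f = 0.03349; ΔP_B = f(L/D)(ρV²/2) = 2838 Pa.
ΔP_A/ΔP_B = 4070/2838 = 1.43.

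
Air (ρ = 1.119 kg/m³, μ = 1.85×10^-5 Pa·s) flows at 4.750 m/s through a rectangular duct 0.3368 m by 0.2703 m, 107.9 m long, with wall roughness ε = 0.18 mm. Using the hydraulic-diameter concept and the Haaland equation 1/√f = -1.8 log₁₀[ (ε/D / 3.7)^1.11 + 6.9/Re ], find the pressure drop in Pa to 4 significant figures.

Hydraulic diameter D_h = 4A/P = 4·(0.3368·0.2703)/(2·(0.3368+0.2703)) = 0.3641/1.214 = 0.2999 m.
Re = ρVD_h/μ = 1.119·4.75·0.2999/1.85e-05 = 8.617e+04.
ε/D_h = 0.00018/0.2999 = 0.0006; Haaland gives 1/√f = -1.8 log₁₀[6.21e-05+8.01e-05] = 6.925, so f = 0.02085.
ΔP = f(L/D_h)(ρV²/2) = 0.02085·107.9/0.2999·12.62 = 94.71 Pa.

ΔP ≈ 94.71 Pa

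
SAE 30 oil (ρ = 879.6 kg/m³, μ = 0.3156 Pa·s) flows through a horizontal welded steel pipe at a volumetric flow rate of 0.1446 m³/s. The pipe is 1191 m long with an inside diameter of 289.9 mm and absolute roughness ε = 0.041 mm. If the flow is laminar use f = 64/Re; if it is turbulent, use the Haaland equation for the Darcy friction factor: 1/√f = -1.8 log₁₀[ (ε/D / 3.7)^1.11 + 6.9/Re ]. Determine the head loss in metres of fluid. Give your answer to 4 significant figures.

Cross-sectional area A = πD²/4 = π(0.2899)²/4 = 0.06601 m²; mean velocity V = Q/A = 0.1446/0.06601 = 2.191 m/s.
Reynolds number Re = ρVD/μ = 879.6 · 2.191 · 0.2899 / 0.316 = 1770.
Re < 2300 → laminar flow, so f = 64/Re = 64/1770 = 0.03616 (the turbulent correlation is not needed).
Darcy-Weisbach: ΔP = f(L/D)(ρV²/2) = 0.03616·(1191/0.2899)·(879.6·2.191²/2) = 0.03616·4108·2111 = 3.135e+05 Pa.
Head loss h_f = ΔP/(ρg) = 3.135e+05/(879.6·9.81) = 36.34 m.

h_f ≈ 36.34 m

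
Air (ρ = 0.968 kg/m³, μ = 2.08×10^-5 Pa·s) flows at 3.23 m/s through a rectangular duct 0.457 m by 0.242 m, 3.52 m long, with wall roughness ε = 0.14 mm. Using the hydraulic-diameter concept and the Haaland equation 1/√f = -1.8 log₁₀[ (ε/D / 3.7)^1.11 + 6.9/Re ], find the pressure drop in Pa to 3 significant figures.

ΔP ≈ 1.25 Pa

Hydraulic diameter D_h = 4A/P = 4·(0.457·0.242)/(2·(0.457+0.242)) = 0.4424/1.398 = 0.3164 m.
Re = ρVD_h/μ = 0.968·3.23·0.3164/2.08e-05 = 4.757e+04.
ε/D_h = 0.00014/0.3164 = 0.000442; Haaland gives 1/√f = -1.8 log₁₀[4.43e-05+0.000145] = 6.701, so f = 0.02227.
ΔP = f(L/D_h)(ρV²/2) = 0.02227·3.52/0.3164·5.05 = 1.251 Pa.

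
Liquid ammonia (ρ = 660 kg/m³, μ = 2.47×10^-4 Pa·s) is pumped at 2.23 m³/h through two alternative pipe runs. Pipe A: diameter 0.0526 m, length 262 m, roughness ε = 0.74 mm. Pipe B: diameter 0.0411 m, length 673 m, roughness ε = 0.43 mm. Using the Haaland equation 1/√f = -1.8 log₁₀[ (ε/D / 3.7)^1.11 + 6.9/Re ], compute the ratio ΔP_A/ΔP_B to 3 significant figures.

ΔP_A/ΔP_B ≈ 0.126

Pipe A: V = Q/A = 0.0006194/0.002173 = 0.2851 m/s; Re = 4.007e+04; ε/D = 0.0141; Haaland → f = 0.04391; ΔP_A = f(L/D)(ρV²/2) = 5865 Pa.
Pipe B: V = Q/A = 0.0006194/0.001327 = 0.4669 m/s; Re = 5.128e+04; ε/D = 0.0105; Haaland → f = 0.03962; ΔP_B = f(L/D)(ρV²/2) = 4.667e+04 Pa.
ΔP_A/ΔP_B = 5865/4.667e+04 = 0.126.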